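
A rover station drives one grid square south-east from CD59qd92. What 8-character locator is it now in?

CD59rd01

Longitude extended square 9; +1 → 10, wraps to 0, carry into subsquare.
Longitude subsquare q = 16; +1 → 17 = r.
Latitude extended square 2; −1 → 1.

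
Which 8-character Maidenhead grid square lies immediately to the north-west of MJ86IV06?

MJ86hv97

Longitude extended square 0; −1 → -1, wraps to 9, carry into subsquare.
Longitude subsquare i = 8; −1 → 7 = h.
Latitude extended square 6; +1 → 7.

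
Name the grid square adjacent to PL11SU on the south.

PL11st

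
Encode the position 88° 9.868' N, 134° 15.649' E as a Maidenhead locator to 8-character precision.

PR78dd19

Add 180° to longitude and 90° to latitude: 314.26082, 178.16447.
Field: lon ⌊314.26082/20⌋ = 15 → P; lat ⌊178.16447/10⌋ = 17 → R.
Square: lon ⌊14.26082/2⌋ = 7; lat ⌊8.16447/1⌋ = 8.
Subsquare: lon ⌊0.26082/0.0833333⌋ = 3 → d; lat ⌊0.16447/0.0416667⌋ = 3 → d.
Extended square: lon ⌊0.01082/0.00833333⌋ = 1; lat ⌊0.03947/0.00416667⌋ = 9.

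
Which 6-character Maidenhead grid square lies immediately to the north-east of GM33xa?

Longitude subsquare x = 23; +1 → 24, wraps to 0 = a, carry into square.
Longitude square 3; +1 → 4.
Latitude subsquare a = 0; +1 → 1 = b.

GM43ab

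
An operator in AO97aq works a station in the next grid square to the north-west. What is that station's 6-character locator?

AO87xr

Longitude subsquare a = 0; −1 → -1, wraps to 23 = x, carry into square.
Longitude square 9; −1 → 8.
Latitude subsquare q = 16; +1 → 17 = r.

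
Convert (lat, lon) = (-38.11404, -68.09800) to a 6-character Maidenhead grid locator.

FF51wv

Shift to the Maidenhead origin (180°W, 90°S): lon 111.9020, lat 51.8860.
Field: 111.9020/20 → 5 → F, 51.8860/10 → 5 → F; chars FF.
Square: 11.9020/2 → 5, 1.8860/1 → 1; chars 51.
Subsquare: 1.9020/0.0833333 → 22 → w, 0.8860/0.0416667 → 21 → v; chars wv.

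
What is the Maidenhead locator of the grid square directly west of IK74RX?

IK74qx

Longitude subsquare r = 17; −1 → 16 = q.
The latitude characters are unchanged.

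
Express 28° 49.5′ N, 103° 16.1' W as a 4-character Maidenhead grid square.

DL88

Offset from 180°W / 90°S: lon 76.73°, lat 118.83°.
Field: lon ⌊76.73/20⌋ = 3 → D; lat ⌊118.83/10⌋ = 11 → L.
Square: lon ⌊16.73/2⌋ = 8; lat ⌊8.83/1⌋ = 8.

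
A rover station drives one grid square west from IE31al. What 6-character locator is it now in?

Longitude subsquare a = 0; −1 → -1, wraps to 23 = x, carry into square.
Longitude square 3; −1 → 2.
The latitude characters are unchanged.

IE21xl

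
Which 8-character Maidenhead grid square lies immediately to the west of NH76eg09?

NH76dg99

Longitude extended square 0; −1 → -1, wraps to 9, carry into subsquare.
Longitude subsquare e = 4; −1 → 3 = d.
The latitude characters are unchanged.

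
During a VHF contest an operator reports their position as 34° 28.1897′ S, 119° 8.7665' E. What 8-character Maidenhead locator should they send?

Offset from 180°W / 90°S: lon 299.14611°, lat 55.53017°.
Field (20°×10°, letters A–R): lon ⌊299.14611/20⌋ = 14 → O; lat ⌊55.53017/10⌋ = 5 → F.
Square (2°×1°, digits 0–9): lon ⌊19.14611/2⌋ = 9; lat ⌊5.53017/1⌋ = 5.
Subsquare (5′×2.5′, letters a–x): lon ⌊1.14611/0.0833333⌋ = 13 → n; lat ⌊0.53017/0.0416667⌋ = 12 → m.
Extended square (30″×15″, digits 0–9): lon ⌊0.06278/0.00833333⌋ = 7; lat ⌊0.03017/0.00416667⌋ = 7.

OF95nm77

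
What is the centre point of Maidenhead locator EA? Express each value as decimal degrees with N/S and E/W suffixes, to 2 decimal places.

Field E=4, A=0: +4·20° lon, +0·10° lat → SW at lon -100°, lat -90°.
Cell spans 20° lon × 10° lat. Centre is SW corner plus half of each.
latitude 85.00° S, longitude 90.00° W.

85.00° S, 90.00° W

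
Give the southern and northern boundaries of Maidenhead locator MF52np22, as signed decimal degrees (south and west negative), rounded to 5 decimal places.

-37.36667, -37.36250

Field M=12, F=5: +12·20° lon, +5·10° lat → SW at lon 60°, lat -40°.
Square 5, 2: +5·2° lon, +2·1° lat → SW at lon 70°, lat -38°.
Subsquare n=13, p=15: +13·0.0833333° lon, +15·0.0416667° lat → SW at lon 71.0833°, lat -37.375°.
Extended square 2, 2: +2·0.00833333° lon, +2·0.00416667° lat → SW at lon 71.1°, lat -37.3667°.
Cell spans 0.00833333° lon × 0.00416667° lat.
south -37.36667, north -37.36250.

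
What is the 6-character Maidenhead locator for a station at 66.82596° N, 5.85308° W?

IP76bt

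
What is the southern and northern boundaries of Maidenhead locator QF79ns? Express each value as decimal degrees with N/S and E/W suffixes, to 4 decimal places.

30.2500° S, 30.2083° S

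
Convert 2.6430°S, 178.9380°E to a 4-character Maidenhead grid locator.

Add 180° to longitude and 90° to latitude: 358.94, 87.36.
Field: lon ⌊358.94/20⌋ = 17 → R; lat ⌊87.36/10⌋ = 8 → I.
Square: lon ⌊18.94/2⌋ = 9; lat ⌊7.36/1⌋ = 7.

RI97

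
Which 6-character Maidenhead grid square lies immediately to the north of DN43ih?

DN43ii

Latitude subsquare h = 7; +1 → 8 = i.
The longitude characters are unchanged.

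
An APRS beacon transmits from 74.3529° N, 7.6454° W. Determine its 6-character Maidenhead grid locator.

Offset from 180°W / 90°S: lon 172.3546°, lat 164.3529°.
Field (20°×10°, letters A–R): 172.3546/20 → 8 → I, 164.3529/10 → 16 → Q; chars IQ.
Square (2°×1°, digits 0–9): 12.3546/2 → 6, 4.3529/1 → 4; chars 64.
Subsquare (5′×2.5′, letters a–x): 0.3546/0.0833333 → 4 → e, 0.3529/0.0416667 → 8 → i; chars ei.

IQ64ei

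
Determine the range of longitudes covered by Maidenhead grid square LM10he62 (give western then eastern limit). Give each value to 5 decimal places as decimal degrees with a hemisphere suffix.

42.63333° E, 42.64167° E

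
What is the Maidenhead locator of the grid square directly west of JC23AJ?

Longitude subsquare a = 0; −1 → -1, wraps to 23 = x, carry into square.
Longitude square 2; −1 → 1.
The latitude characters are unchanged.

JC13xj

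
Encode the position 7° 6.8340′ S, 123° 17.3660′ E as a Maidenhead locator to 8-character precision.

Add 180° to longitude and 90° to latitude: 303.28943, 82.88610.
Field: 303.28943/20 → 15 → P, 82.88610/10 → 8 → I; chars PI.
Square: 3.28943/2 → 1, 2.88610/1 → 2; chars 12.
Subsquare: 1.28943/0.0833333 → 15 → p, 0.88610/0.0416667 → 21 → v; chars pv.
Extended square: 0.03943/0.00833333 → 4, 0.01110/0.00416667 → 2; chars 42.

PI12pv42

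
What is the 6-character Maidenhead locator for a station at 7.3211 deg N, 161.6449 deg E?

RJ07th

Shift to the Maidenhead origin (180°W, 90°S): lon 341.6449, lat 97.3211.
Field: 341.6449/20 → 17 → R, 97.3211/10 → 9 → J; chars RJ.
Square: 1.6449/2 → 0, 7.3211/1 → 7; chars 07.
Subsquare: 1.6449/0.0833333 → 19 → t, 0.3211/0.0416667 → 7 → h; chars th.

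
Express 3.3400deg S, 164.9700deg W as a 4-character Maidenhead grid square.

Add 180° to longitude and 90° to latitude: 15.03, 86.66.
Field: 15.03/20 → 0 → A, 86.66/10 → 8 → I; chars AI.
Square: 15.03/2 → 7, 6.66/1 → 6; chars 76.

AI76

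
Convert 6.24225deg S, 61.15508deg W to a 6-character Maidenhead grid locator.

Shift to the Maidenhead origin (180°W, 90°S): lon 118.8449, lat 83.7578.
Field: lon ⌊118.8449/20⌋ = 5 → F; lat ⌊83.7578/10⌋ = 8 → I.
Square: lon ⌊18.8449/2⌋ = 9; lat ⌊3.7578/1⌋ = 3.
Subsquare: lon ⌊0.8449/0.0833333⌋ = 10 → k; lat ⌊0.7578/0.0416667⌋ = 18 → s.

FI93ks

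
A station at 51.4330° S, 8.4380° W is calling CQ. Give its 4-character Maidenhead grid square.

ID58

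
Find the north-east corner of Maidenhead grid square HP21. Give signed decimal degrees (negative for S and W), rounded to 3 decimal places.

Field H=7, P=15: +7·20° lon, +15·10° lat → SW at lon -40°, lat 60°.
Square 2, 1: +2·2° lon, +1·1° lat → SW at lon -36°, lat 61°.
Cell spans 2° lon × 1° lat. NE corner is SW corner plus one full cell.
latitude 62.000, longitude -34.000.

62.000, -34.000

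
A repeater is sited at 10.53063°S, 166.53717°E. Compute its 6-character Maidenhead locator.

Add 180° to longitude and 90° to latitude: 346.5372, 79.4694.
Field: lon ⌊346.5372/20⌋ = 17 → R; lat ⌊79.4694/10⌋ = 7 → H.
Square: lon ⌊6.5372/2⌋ = 3; lat ⌊9.4694/1⌋ = 9.
Subsquare: lon ⌊0.5372/0.0833333⌋ = 6 → g; lat ⌊0.4694/0.0416667⌋ = 11 → l.

RH39gl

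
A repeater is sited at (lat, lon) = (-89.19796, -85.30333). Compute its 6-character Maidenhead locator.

Offset from 180°W / 90°S: lon 94.6967°, lat 0.8020°.
Field: lon ⌊94.6967/20⌋ = 4 → E; lat ⌊0.8020/10⌋ = 0 → A.
Square: lon ⌊14.6967/2⌋ = 7; lat ⌊0.8020/1⌋ = 0.
Subsquare: lon ⌊0.6967/0.0833333⌋ = 8 → i; lat ⌊0.8020/0.0416667⌋ = 19 → t.

EA70it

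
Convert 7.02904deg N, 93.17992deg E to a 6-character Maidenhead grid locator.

NJ67oa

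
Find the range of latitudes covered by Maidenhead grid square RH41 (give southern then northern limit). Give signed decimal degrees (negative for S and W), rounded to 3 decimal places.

Field R=17, H=7: +17·20° lon, +7·10° lat → SW at lon 160°, lat -20°.
Square 4, 1: +4·2° lon, +1·1° lat → SW at lon 168°, lat -19°.
Cell spans 2° lon × 1° lat.
south -19.000, north -18.000.

-19.000, -18.000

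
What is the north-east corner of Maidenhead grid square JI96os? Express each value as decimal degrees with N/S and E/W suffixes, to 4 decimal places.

Field J=9, I=8: +9·20° lon, +8·10° lat → SW at lon 0°, lat -10°.
Square 9, 6: +9·2° lon, +6·1° lat → SW at lon 18°, lat -4°.
Subsquare o=14, s=18: +14·0.0833333° lon, +18·0.0416667° lat → SW at lon 19.1667°, lat -3.25°.
Cell spans 0.0833333° lon × 0.0416667° lat. NE corner is SW corner plus one full cell.
latitude 3.2083° S, longitude 19.2500° E.

3.2083° S, 19.2500° E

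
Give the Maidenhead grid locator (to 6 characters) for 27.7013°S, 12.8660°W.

IG32nh

Add 180° to longitude and 90° to latitude: 167.1340, 62.2987.
Field: 167.1340/20 → 8 → I, 62.2987/10 → 6 → G; chars IG.
Square: 7.1340/2 → 3, 2.2987/1 → 2; chars 32.
Subsquare: 1.1340/0.0833333 → 13 → n, 0.2987/0.0416667 → 7 → h; chars nh.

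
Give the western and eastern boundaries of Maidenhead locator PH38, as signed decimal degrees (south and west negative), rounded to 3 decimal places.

Field P=15, H=7: +15·20° lon, +7·10° lat → SW at lon 120°, lat -20°.
Square 3, 8: +3·2° lon, +8·1° lat → SW at lon 126°, lat -12°.
Cell spans 2° lon × 1° lat.
west 126.000, east 128.000.

126.000, 128.000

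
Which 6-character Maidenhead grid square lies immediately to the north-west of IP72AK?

Longitude subsquare a = 0; −1 → -1, wraps to 23 = x, carry into square.
Longitude square 7; −1 → 6.
Latitude subsquare k = 10; +1 → 11 = l.

IP62xl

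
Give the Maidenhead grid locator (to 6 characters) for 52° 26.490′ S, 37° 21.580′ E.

KD87qn

Shift to the Maidenhead origin (180°W, 90°S): lon 217.3597, lat 37.5585.
Field: lon ⌊217.3597/20⌋ = 10 → K; lat ⌊37.5585/10⌋ = 3 → D.
Square: lon ⌊17.3597/2⌋ = 8; lat ⌊7.5585/1⌋ = 7.
Subsquare: lon ⌊1.3597/0.0833333⌋ = 16 → q; lat ⌊0.5585/0.0416667⌋ = 13 → n.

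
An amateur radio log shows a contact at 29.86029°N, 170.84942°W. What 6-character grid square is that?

AL49nu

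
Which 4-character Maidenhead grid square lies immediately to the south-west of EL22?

EL11

Longitude square 2; −1 → 1.
Latitude square 2; −1 → 1.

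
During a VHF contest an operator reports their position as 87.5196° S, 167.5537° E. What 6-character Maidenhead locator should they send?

Offset from 180°W / 90°S: lon 347.5537°, lat 2.4804°.
Field: lon ⌊347.5537/20⌋ = 17 → R; lat ⌊2.4804/10⌋ = 0 → A.
Square: lon ⌊7.5537/2⌋ = 3; lat ⌊2.4804/1⌋ = 2.
Subsquare: lon ⌊1.5537/0.0833333⌋ = 18 → s; lat ⌊0.4804/0.0416667⌋ = 11 → l.

RA32sl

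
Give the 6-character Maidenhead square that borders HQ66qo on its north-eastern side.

HQ66rp

Longitude subsquare q = 16; +1 → 17 = r.
Latitude subsquare o = 14; +1 → 15 = p.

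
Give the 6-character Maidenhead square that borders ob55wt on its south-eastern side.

OB55xs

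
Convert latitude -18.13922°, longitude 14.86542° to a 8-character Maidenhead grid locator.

Offset from 180°W / 90°S: lon 194.86542°, lat 71.86078°.
Field: 194.86542/20 → 9 → J, 71.86078/10 → 7 → H; chars JH.
Square: 14.86542/2 → 7, 1.86078/1 → 1; chars 71.
Subsquare: 0.86542/0.0833333 → 10 → k, 0.86078/0.0416667 → 20 → u; chars ku.
Extended square: 0.03209/0.00833333 → 3, 0.02745/0.00416667 → 6; chars 36.

JH71ku36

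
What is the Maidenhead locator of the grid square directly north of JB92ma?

JB92mb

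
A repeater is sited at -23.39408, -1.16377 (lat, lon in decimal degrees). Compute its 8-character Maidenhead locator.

IG96ko05

Add 180° to longitude and 90° to latitude: 178.83623, 66.60592.
Field: 178.83623/20 → 8 → I, 66.60592/10 → 6 → G; chars IG.
Square: 18.83623/2 → 9, 6.60592/1 → 6; chars 96.
Subsquare: 0.83623/0.0833333 → 10 → k, 0.60592/0.0416667 → 14 → o; chars ko.
Extended square: 0.00290/0.00833333 → 0, 0.02259/0.00416667 → 5; chars 05.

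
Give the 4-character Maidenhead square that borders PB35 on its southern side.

Latitude square 5; −1 → 4.
The longitude characters are unchanged.

PB34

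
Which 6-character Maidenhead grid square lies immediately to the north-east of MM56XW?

Longitude subsquare x = 23; +1 → 24, wraps to 0 = a, carry into square.
Longitude square 5; +1 → 6.
Latitude subsquare w = 22; +1 → 23 = x.

MM66ax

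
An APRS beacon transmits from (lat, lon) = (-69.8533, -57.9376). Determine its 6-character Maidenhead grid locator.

GC10ad

Add 180° to longitude and 90° to latitude: 122.0624, 20.1467.
Field: lon ⌊122.0624/20⌋ = 6 → G; lat ⌊20.1467/10⌋ = 2 → C.
Square: lon ⌊2.0624/2⌋ = 1; lat ⌊0.1467/1⌋ = 0.
Subsquare: lon ⌊0.0624/0.0833333⌋ = 0 → a; lat ⌊0.1467/0.0416667⌋ = 3 → d.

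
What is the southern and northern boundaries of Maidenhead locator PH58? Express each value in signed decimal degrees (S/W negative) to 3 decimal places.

Field P=15, H=7: +15·20° lon, +7·10° lat → SW at lon 120°, lat -20°.
Square 5, 8: +5·2° lon, +8·1° lat → SW at lon 130°, lat -12°.
Cell spans 2° lon × 1° lat.
south -12.000, north -11.000.

-12.000, -11.000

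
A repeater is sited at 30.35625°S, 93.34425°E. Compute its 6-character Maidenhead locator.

Offset from 180°W / 90°S: lon 273.3442°, lat 59.6437°.
Field (20°×10°, letters A–R): lon ⌊273.3442/20⌋ = 13 → N; lat ⌊59.6437/10⌋ = 5 → F.
Square (2°×1°, digits 0–9): lon ⌊13.3442/2⌋ = 6; lat ⌊9.6437/1⌋ = 9.
Subsquare (5′×2.5′, letters a–x): lon ⌊1.3442/0.0833333⌋ = 16 → q; lat ⌊0.6437/0.0416667⌋ = 15 → p.

NF69qp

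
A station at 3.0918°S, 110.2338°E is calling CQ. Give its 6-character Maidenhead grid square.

OI56cv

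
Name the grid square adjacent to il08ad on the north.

Latitude subsquare d = 3; +1 → 4 = e.
The longitude characters are unchanged.

IL08ae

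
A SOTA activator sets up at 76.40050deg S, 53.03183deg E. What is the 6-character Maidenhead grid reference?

LB63mo

Add 180° to longitude and 90° to latitude: 233.0318, 13.5995.
Field: lon ⌊233.0318/20⌋ = 11 → L; lat ⌊13.5995/10⌋ = 1 → B.
Square: lon ⌊13.0318/2⌋ = 6; lat ⌊3.5995/1⌋ = 3.
Subsquare: lon ⌊1.0318/0.0833333⌋ = 12 → m; lat ⌊0.5995/0.0416667⌋ = 14 → o.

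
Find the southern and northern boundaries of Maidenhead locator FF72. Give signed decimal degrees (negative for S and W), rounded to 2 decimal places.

-38.00, -37.00

Field F=5, F=5: +5·20° lon, +5·10° lat → SW at lon -80°, lat -40°.
Square 7, 2: +7·2° lon, +2·1° lat → SW at lon -66°, lat -38°.
Cell spans 2° lon × 1° lat.
south -38.00, north -37.00.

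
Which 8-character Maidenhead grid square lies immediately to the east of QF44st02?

QF44st12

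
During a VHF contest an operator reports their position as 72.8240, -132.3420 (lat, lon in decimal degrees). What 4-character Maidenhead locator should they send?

Offset from 180°W / 90°S: lon 47.66°, lat 162.82°.
Field: 47.66/20 → 2 → C, 162.82/10 → 16 → Q; chars CQ.
Square: 7.66/2 → 3, 2.82/1 → 2; chars 32.

CQ32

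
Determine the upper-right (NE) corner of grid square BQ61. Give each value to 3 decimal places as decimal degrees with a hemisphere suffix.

72.000° N, 146.000° W

Field B=1, Q=16: +1·20° lon, +16·10° lat → SW at lon -160°, lat 70°.
Square 6, 1: +6·2° lon, +1·1° lat → SW at lon -148°, lat 71°.
Cell spans 2° lon × 1° lat. NE corner is SW corner plus one full cell.
latitude 72.000° N, longitude 146.000° W.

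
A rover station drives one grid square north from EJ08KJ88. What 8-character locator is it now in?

Latitude extended square 8; +1 → 9.
The longitude characters are unchanged.

EJ08kj89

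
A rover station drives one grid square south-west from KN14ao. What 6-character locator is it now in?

KN04xn

Longitude subsquare a = 0; −1 → -1, wraps to 23 = x, carry into square.
Longitude square 1; −1 → 0.
Latitude subsquare o = 14; −1 → 13 = n.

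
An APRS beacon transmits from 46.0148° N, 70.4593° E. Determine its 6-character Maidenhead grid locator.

MN56fa

Offset from 180°W / 90°S: lon 250.4593°, lat 136.0148°.
Field: lon ⌊250.4593/20⌋ = 12 → M; lat ⌊136.0148/10⌋ = 13 → N.
Square: lon ⌊10.4593/2⌋ = 5; lat ⌊6.0148/1⌋ = 6.
Subsquare: lon ⌊0.4593/0.0833333⌋ = 5 → f; lat ⌊0.0148/0.0416667⌋ = 0 → a.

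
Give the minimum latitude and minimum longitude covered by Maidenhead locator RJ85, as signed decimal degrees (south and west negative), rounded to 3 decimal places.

5.000, 176.000

Field R=17, J=9: +17·20° lon, +9·10° lat → SW at lon 160°, lat 0°.
Square 8, 5: +8·2° lon, +5·1° lat → SW at lon 176°, lat 5°.
latitude 5.000, longitude 176.000.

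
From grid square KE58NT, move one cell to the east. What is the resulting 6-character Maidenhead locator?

KE58ot

Longitude subsquare n = 13; +1 → 14 = o.
The latitude characters are unchanged.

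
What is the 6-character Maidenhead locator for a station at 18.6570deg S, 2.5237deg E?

Offset from 180°W / 90°S: lon 182.5237°, lat 71.3430°.
Field: lon ⌊182.5237/20⌋ = 9 → J; lat ⌊71.3430/10⌋ = 7 → H.
Square: lon ⌊2.5237/2⌋ = 1; lat ⌊1.3430/1⌋ = 1.
Subsquare: lon ⌊0.5237/0.0833333⌋ = 6 → g; lat ⌊0.3430/0.0416667⌋ = 8 → i.

JH11gi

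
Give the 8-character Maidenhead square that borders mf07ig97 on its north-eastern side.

MF07jg08

Longitude extended square 9; +1 → 10, wraps to 0, carry into subsquare.
Longitude subsquare i = 8; +1 → 9 = j.
Latitude extended square 7; +1 → 8.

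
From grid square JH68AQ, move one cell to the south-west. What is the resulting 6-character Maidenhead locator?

Longitude subsquare a = 0; −1 → -1, wraps to 23 = x, carry into square.
Longitude square 6; −1 → 5.
Latitude subsquare q = 16; −1 → 15 = p.

JH58xp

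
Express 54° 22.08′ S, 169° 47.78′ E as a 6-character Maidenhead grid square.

RD45vp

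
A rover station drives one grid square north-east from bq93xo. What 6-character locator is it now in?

Longitude subsquare x = 23; +1 → 24, wraps to 0 = a, carry into square.
Longitude square 9; +1 → 10, wraps to 0, carry into field.
Longitude field B = 1; +1 → 2 = C.
Latitude subsquare o = 14; +1 → 15 = p.

CQ03ap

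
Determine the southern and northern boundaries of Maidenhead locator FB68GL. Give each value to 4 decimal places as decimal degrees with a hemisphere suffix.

Field F=5, B=1: +5·20° lon, +1·10° lat → SW at lon -80°, lat -80°.
Square 6, 8: +6·2° lon, +8·1° lat → SW at lon -68°, lat -72°.
Subsquare g=6, l=11: +6·0.0833333° lon, +11·0.0416667° lat → SW at lon -67.5°, lat -71.5417°.
Cell spans 0.0833333° lon × 0.0416667° lat.
south 71.5417° S, north 71.5000° S.

71.5417° S, 71.5000° S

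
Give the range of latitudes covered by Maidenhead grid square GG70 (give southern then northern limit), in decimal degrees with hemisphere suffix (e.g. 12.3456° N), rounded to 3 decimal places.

Field G=6, G=6: +6·20° lon, +6·10° lat → SW at lon -60°, lat -30°.
Square 7, 0: +7·2° lon, +0·1° lat → SW at lon -46°, lat -30°.
Cell spans 2° lon × 1° lat.
south 30.000° S, north 29.000° S.

30.000° S, 29.000° S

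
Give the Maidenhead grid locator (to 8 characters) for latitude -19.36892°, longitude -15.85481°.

IH20bp71

Add 180° to longitude and 90° to latitude: 164.14519, 70.63108.
Field (20°×10°, letters A–R): 164.14519/20 → 8 → I, 70.63108/10 → 7 → H; chars IH.
Square (2°×1°, digits 0–9): 4.14519/2 → 2, 0.63108/1 → 0; chars 20.
Subsquare (5′×2.5′, letters a–x): 0.14519/0.0833333 → 1 → b, 0.63108/0.0416667 → 15 → p; chars bp.
Extended square (30″×15″, digits 0–9): 0.06186/0.00833333 → 7, 0.00608/0.00416667 → 1; chars 71.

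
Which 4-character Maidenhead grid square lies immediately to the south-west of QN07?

PN96

Longitude square 0; −1 → -1, wraps to 9, carry into field.
Longitude field Q = 16; −1 → 15 = P.
Latitude square 7; −1 → 6.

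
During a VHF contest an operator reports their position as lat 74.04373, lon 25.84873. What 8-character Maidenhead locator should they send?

KQ24wb10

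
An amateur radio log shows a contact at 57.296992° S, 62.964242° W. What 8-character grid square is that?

Offset from 180°W / 90°S: lon 117.03576°, lat 32.70301°.
Field: lon ⌊117.03576/20⌋ = 5 → F; lat ⌊32.70301/10⌋ = 3 → D.
Square: lon ⌊17.03576/2⌋ = 8; lat ⌊2.70301/1⌋ = 2.
Subsquare: lon ⌊1.03576/0.0833333⌋ = 12 → m; lat ⌊0.70301/0.0416667⌋ = 16 → q.
Extended square: lon ⌊0.03576/0.00833333⌋ = 4; lat ⌊0.03634/0.00416667⌋ = 8.

FD82mq48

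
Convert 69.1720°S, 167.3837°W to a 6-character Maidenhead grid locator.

Add 180° to longitude and 90° to latitude: 12.6163, 20.8280.
Field: 12.6163/20 → 0 → A, 20.8280/10 → 2 → C; chars AC.
Square: 12.6163/2 → 6, 0.8280/1 → 0; chars 60.
Subsquare: 0.6163/0.0833333 → 7 → h, 0.8280/0.0416667 → 19 → t; chars ht.

AC60ht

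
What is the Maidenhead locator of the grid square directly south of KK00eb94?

KK00eb93

Latitude extended square 4; −1 → 3.
The longitude characters are unchanged.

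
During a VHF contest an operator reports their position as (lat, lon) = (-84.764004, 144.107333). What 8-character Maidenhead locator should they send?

QA25bf26

Offset from 180°W / 90°S: lon 324.10733°, lat 5.23600°.
Field (20°×10°, letters A–R): 324.10733/20 → 16 → Q, 5.23600/10 → 0 → A; chars QA.
Square (2°×1°, digits 0–9): 4.10733/2 → 2, 5.23600/1 → 5; chars 25.
Subsquare (5′×2.5′, letters a–x): 0.10733/0.0833333 → 1 → b, 0.23600/0.0416667 → 5 → f; chars bf.
Extended square (30″×15″, digits 0–9): 0.02400/0.00833333 → 2, 0.02766/0.00416667 → 6; chars 26.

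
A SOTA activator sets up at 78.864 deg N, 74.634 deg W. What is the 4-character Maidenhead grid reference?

FQ28

Add 180° to longitude and 90° to latitude: 105.37, 168.86.
Field: lon ⌊105.37/20⌋ = 5 → F; lat ⌊168.86/10⌋ = 16 → Q.
Square: lon ⌊5.37/2⌋ = 2; lat ⌊8.86/1⌋ = 8.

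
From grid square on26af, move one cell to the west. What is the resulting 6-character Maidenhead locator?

ON16xf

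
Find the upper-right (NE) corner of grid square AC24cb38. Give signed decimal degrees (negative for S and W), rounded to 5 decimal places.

Field A=0, C=2: +0·20° lon, +2·10° lat → SW at lon -180°, lat -70°.
Square 2, 4: +2·2° lon, +4·1° lat → SW at lon -176°, lat -66°.
Subsquare c=2, b=1: +2·0.0833333° lon, +1·0.0416667° lat → SW at lon -175.833°, lat -65.9583°.
Extended square 3, 8: +3·0.00833333° lon, +8·0.00416667° lat → SW at lon -175.808°, lat -65.925°.
Cell spans 0.00833333° lon × 0.00416667° lat. NE corner is SW corner plus one full cell.
latitude -65.92083, longitude -175.80000.

-65.92083, -175.80000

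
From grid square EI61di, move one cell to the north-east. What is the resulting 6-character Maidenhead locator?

EI61ej

Longitude subsquare d = 3; +1 → 4 = e.
Latitude subsquare i = 8; +1 → 9 = j.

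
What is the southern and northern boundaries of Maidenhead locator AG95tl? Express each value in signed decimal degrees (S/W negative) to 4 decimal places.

-24.5417, -24.5000

Field A=0, G=6: +0·20° lon, +6·10° lat → SW at lon -180°, lat -30°.
Square 9, 5: +9·2° lon, +5·1° lat → SW at lon -162°, lat -25°.
Subsquare t=19, l=11: +19·0.0833333° lon, +11·0.0416667° lat → SW at lon -160.417°, lat -24.5417°.
Cell spans 0.0833333° lon × 0.0416667° lat.
south -24.5417, north -24.5000.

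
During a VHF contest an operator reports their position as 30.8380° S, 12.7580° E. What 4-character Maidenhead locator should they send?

Add 180° to longitude and 90° to latitude: 192.76, 59.16.
Field: lon ⌊192.76/20⌋ = 9 → J; lat ⌊59.16/10⌋ = 5 → F.
Square: lon ⌊12.76/2⌋ = 6; lat ⌊9.16/1⌋ = 9.

JF69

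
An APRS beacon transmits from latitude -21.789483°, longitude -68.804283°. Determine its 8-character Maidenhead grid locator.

Offset from 180°W / 90°S: lon 111.19572°, lat 68.21052°.
Field: lon ⌊111.19572/20⌋ = 5 → F; lat ⌊68.21052/10⌋ = 6 → G.
Square: lon ⌊11.19572/2⌋ = 5; lat ⌊8.21052/1⌋ = 8.
Subsquare: lon ⌊1.19572/0.0833333⌋ = 14 → o; lat ⌊0.21052/0.0416667⌋ = 5 → f.
Extended square: lon ⌊0.02905/0.00833333⌋ = 3; lat ⌊0.00218/0.00416667⌋ = 0.

FG58of30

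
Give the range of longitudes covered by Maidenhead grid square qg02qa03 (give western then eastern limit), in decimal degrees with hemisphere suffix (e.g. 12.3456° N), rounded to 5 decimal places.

141.33333° E, 141.34167° E

Field Q=16, G=6: +16·20° lon, +6·10° lat → SW at lon 140°, lat -30°.
Square 0, 2: +0·2° lon, +2·1° lat → SW at lon 140°, lat -28°.
Subsquare q=16, a=0: +16·0.0833333° lon, +0·0.0416667° lat → SW at lon 141.333°, lat -28°.
Extended square 0, 3: +0·0.00833333° lon, +3·0.00416667° lat → SW at lon 141.333°, lat -27.9875°.
Cell spans 0.00833333° lon × 0.00416667° lat.
west 141.33333° E, east 141.34167° E.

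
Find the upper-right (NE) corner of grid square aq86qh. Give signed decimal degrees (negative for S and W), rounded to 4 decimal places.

Field A=0, Q=16: +0·20° lon, +16·10° lat → SW at lon -180°, lat 70°.
Square 8, 6: +8·2° lon, +6·1° lat → SW at lon -164°, lat 76°.
Subsquare q=16, h=7: +16·0.0833333° lon, +7·0.0416667° lat → SW at lon -162.667°, lat 76.2917°.
Cell spans 0.0833333° lon × 0.0416667° lat. NE corner is SW corner plus one full cell.
latitude 76.3333, longitude -162.5833.

76.3333, -162.5833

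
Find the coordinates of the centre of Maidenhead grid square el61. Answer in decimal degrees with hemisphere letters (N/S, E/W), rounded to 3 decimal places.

21.500° N, 87.000° W

Field E=4, L=11: +4·20° lon, +11·10° lat → SW at lon -100°, lat 20°.
Square 6, 1: +6·2° lon, +1·1° lat → SW at lon -88°, lat 21°.
Cell spans 2° lon × 1° lat. Centre is SW corner plus half of each.
latitude 21.500° N, longitude 87.000° W.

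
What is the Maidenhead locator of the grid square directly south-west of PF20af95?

PF20af84

Longitude extended square 9; −1 → 8.
Latitude extended square 5; −1 → 4.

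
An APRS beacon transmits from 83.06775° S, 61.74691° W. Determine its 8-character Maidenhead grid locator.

Offset from 180°W / 90°S: lon 118.25309°, lat 6.93225°.
Field: lon ⌊118.25309/20⌋ = 5 → F; lat ⌊6.93225/10⌋ = 0 → A.
Square: lon ⌊18.25309/2⌋ = 9; lat ⌊6.93225/1⌋ = 6.
Subsquare: lon ⌊0.25309/0.0833333⌋ = 3 → d; lat ⌊0.93225/0.0416667⌋ = 22 → w.
Extended square: lon ⌊0.00309/0.00833333⌋ = 0; lat ⌊0.01558/0.00416667⌋ = 3.

FA96dw03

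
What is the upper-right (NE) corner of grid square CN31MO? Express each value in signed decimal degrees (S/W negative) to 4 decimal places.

41.6250, -132.9167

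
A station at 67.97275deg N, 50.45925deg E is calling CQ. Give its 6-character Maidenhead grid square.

LP57fx

Add 180° to longitude and 90° to latitude: 230.4592, 157.9728.
Field: 230.4592/20 → 11 → L, 157.9728/10 → 15 → P; chars LP.
Square: 10.4592/2 → 5, 7.9728/1 → 7; chars 57.
Subsquare: 0.4592/0.0833333 → 5 → f, 0.9728/0.0416667 → 23 → x; chars fx.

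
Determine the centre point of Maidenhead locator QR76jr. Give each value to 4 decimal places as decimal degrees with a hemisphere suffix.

Field Q=16, R=17: +16·20° lon, +17·10° lat → SW at lon 140°, lat 80°.
Square 7, 6: +7·2° lon, +6·1° lat → SW at lon 154°, lat 86°.
Subsquare j=9, r=17: +9·0.0833333° lon, +17·0.0416667° lat → SW at lon 154.75°, lat 86.7083°.
Cell spans 0.0833333° lon × 0.0416667° lat. Centre is SW corner plus half of each.
latitude 86.7292° N, longitude 154.7917° E.

86.7292° N, 154.7917° E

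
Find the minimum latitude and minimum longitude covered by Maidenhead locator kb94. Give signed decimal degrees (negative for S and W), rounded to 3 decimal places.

Field K=10, B=1: +10·20° lon, +1·10° lat → SW at lon 20°, lat -80°.
Square 9, 4: +9·2° lon, +4·1° lat → SW at lon 38°, lat -76°.
latitude -76.000, longitude 38.000.

-76.000, 38.000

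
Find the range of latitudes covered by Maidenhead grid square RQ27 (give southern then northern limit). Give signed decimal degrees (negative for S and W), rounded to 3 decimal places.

77.000, 78.000

Field R=17, Q=16: +17·20° lon, +16·10° lat → SW at lon 160°, lat 70°.
Square 2, 7: +2·2° lon, +7·1° lat → SW at lon 164°, lat 77°.
Cell spans 2° lon × 1° lat.
south 77.000, north 78.000.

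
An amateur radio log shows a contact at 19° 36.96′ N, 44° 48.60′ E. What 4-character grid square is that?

LK29

Add 180° to longitude and 90° to latitude: 224.81, 109.62.
Field: 224.81/20 → 11 → L, 109.62/10 → 10 → K; chars LK.
Square: 4.81/2 → 2, 9.62/1 → 9; chars 29.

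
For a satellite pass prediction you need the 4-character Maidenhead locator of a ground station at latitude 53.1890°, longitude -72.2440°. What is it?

Add 180° to longitude and 90° to latitude: 107.76, 143.19.
Field: 107.76/20 → 5 → F, 143.19/10 → 14 → O; chars FO.
Square: 7.76/2 → 3, 3.19/1 → 3; chars 33.

FO33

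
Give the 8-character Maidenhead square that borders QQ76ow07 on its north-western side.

QQ76nw98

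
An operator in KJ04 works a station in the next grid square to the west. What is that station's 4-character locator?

JJ94

Longitude square 0; −1 → -1, wraps to 9, carry into field.
Longitude field K = 10; −1 → 9 = J.
The latitude characters are unchanged.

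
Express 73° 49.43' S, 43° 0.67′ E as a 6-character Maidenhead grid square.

Shift to the Maidenhead origin (180°W, 90°S): lon 223.0112, lat 16.1762.
Field (20°×10°, letters A–R): lon ⌊223.0112/20⌋ = 11 → L; lat ⌊16.1762/10⌋ = 1 → B.
Square (2°×1°, digits 0–9): lon ⌊3.0112/2⌋ = 1; lat ⌊6.1762/1⌋ = 6.
Subsquare (5′×2.5′, letters a–x): lon ⌊1.0112/0.0833333⌋ = 12 → m; lat ⌊0.1762/0.0416667⌋ = 4 → e.

LB16me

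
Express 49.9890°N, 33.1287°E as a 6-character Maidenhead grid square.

KN69nx

Shift to the Maidenhead origin (180°W, 90°S): lon 213.1287, lat 139.9890.
Field (20°×10°, letters A–R): lon ⌊213.1287/20⌋ = 10 → K; lat ⌊139.9890/10⌋ = 13 → N.
Square (2°×1°, digits 0–9): lon ⌊13.1287/2⌋ = 6; lat ⌊9.9890/1⌋ = 9.
Subsquare (5′×2.5′, letters a–x): lon ⌊1.1287/0.0833333⌋ = 13 → n; lat ⌊0.9890/0.0416667⌋ = 23 → x.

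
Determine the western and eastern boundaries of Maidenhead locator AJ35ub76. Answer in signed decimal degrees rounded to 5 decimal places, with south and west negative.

-172.27500, -172.26667

Field A=0, J=9: +0·20° lon, +9·10° lat → SW at lon -180°, lat 0°.
Square 3, 5: +3·2° lon, +5·1° lat → SW at lon -174°, lat 5°.
Subsquare u=20, b=1: +20·0.0833333° lon, +1·0.0416667° lat → SW at lon -172.333°, lat 5.04167°.
Extended square 7, 6: +7·0.00833333° lon, +6·0.00416667° lat → SW at lon -172.275°, lat 5.06667°.
Cell spans 0.00833333° lon × 0.00416667° lat.
west -172.27500, east -172.26667.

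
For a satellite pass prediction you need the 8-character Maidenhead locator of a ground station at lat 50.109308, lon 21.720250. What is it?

KO00uc66

Offset from 180°W / 90°S: lon 201.72025°, lat 140.10931°.
Field: lon ⌊201.72025/20⌋ = 10 → K; lat ⌊140.10931/10⌋ = 14 → O.
Square: lon ⌊1.72025/2⌋ = 0; lat ⌊0.10931/1⌋ = 0.
Subsquare: lon ⌊1.72025/0.0833333⌋ = 20 → u; lat ⌊0.10931/0.0416667⌋ = 2 → c.
Extended square: lon ⌊0.05358/0.00833333⌋ = 6; lat ⌊0.02597/0.00416667⌋ = 6.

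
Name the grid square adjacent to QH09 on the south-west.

PH98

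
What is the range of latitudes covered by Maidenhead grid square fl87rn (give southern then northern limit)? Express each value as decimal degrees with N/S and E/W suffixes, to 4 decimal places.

27.5417° N, 27.5833° N

Field F=5, L=11: +5·20° lon, +11·10° lat → SW at lon -80°, lat 20°.
Square 8, 7: +8·2° lon, +7·1° lat → SW at lon -64°, lat 27°.
Subsquare r=17, n=13: +17·0.0833333° lon, +13·0.0416667° lat → SW at lon -62.5833°, lat 27.5417°.
Cell spans 0.0833333° lon × 0.0416667° lat.
south 27.5417° N, north 27.5833° N.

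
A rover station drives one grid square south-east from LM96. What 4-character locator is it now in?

MM05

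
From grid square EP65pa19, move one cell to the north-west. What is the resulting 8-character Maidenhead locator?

EP65pb00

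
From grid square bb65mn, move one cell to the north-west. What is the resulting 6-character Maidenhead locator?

BB65lo

Longitude subsquare m = 12; −1 → 11 = l.
Latitude subsquare n = 13; +1 → 14 = o.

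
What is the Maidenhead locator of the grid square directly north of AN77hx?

AN78ha

Latitude subsquare x = 23; +1 → 24, wraps to 0 = a, carry into square.
Latitude square 7; +1 → 8.
The longitude characters are unchanged.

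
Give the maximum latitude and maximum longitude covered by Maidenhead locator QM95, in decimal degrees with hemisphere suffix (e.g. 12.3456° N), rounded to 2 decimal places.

36.00° N, 160.00° E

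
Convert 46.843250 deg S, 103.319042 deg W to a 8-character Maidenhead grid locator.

Add 180° to longitude and 90° to latitude: 76.68096, 43.15675.
Field: 76.68096/20 → 3 → D, 43.15675/10 → 4 → E; chars DE.
Square: 16.68096/2 → 8, 3.15675/1 → 3; chars 83.
Subsquare: 0.68096/0.0833333 → 8 → i, 0.15675/0.0416667 → 3 → d; chars id.
Extended square: 0.01429/0.00833333 → 1, 0.03175/0.00416667 → 7; chars 17.

DE83id17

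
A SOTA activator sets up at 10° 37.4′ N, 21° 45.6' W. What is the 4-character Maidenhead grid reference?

Add 180° to longitude and 90° to latitude: 158.24, 100.62.
Field (20°×10°, letters A–R): lon ⌊158.24/20⌋ = 7 → H; lat ⌊100.62/10⌋ = 10 → K.
Square (2°×1°, digits 0–9): lon ⌊18.24/2⌋ = 9; lat ⌊0.62/1⌋ = 0.

HK90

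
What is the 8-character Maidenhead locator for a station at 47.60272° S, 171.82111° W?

AE42cj15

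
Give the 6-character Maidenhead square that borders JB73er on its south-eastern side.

Longitude subsquare e = 4; +1 → 5 = f.
Latitude subsquare r = 17; −1 → 16 = q.

JB73fq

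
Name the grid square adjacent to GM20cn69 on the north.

Latitude extended square 9; +1 → 10, wraps to 0, carry into subsquare.
Latitude subsquare n = 13; +1 → 14 = o.
The longitude characters are unchanged.

GM20co60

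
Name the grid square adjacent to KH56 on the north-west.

Longitude square 5; −1 → 4.
Latitude square 6; +1 → 7.

KH47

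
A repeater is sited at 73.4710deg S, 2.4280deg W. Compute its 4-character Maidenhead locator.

IB86

Offset from 180°W / 90°S: lon 177.57°, lat 16.53°.
Field: lon ⌊177.57/20⌋ = 8 → I; lat ⌊16.53/10⌋ = 1 → B.
Square: lon ⌊17.57/2⌋ = 8; lat ⌊6.53/1⌋ = 6.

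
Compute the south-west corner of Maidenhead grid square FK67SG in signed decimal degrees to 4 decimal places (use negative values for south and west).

Field F=5, K=10: +5·20° lon, +10·10° lat → SW at lon -80°, lat 10°.
Square 6, 7: +6·2° lon, +7·1° lat → SW at lon -68°, lat 17°.
Subsquare s=18, g=6: +18·0.0833333° lon, +6·0.0416667° lat → SW at lon -66.5°, lat 17.25°.
latitude 17.2500, longitude -66.5000.

17.2500, -66.5000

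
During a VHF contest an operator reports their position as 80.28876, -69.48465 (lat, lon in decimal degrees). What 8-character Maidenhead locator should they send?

Add 180° to longitude and 90° to latitude: 110.51535, 170.28876.
Field: 110.51535/20 → 5 → F, 170.28876/10 → 17 → R; chars FR.
Square: 10.51535/2 → 5, 0.28876/1 → 0; chars 50.
Subsquare: 0.51535/0.0833333 → 6 → g, 0.28876/0.0416667 → 6 → g; chars gg.
Extended square: 0.01535/0.00833333 → 1, 0.03876/0.00416667 → 9; chars 19.

FR50gg19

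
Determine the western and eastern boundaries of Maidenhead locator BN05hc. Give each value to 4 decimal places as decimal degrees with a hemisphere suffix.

159.4167° W, 159.3333° W

Field B=1, N=13: +1·20° lon, +13·10° lat → SW at lon -160°, lat 40°.
Square 0, 5: +0·2° lon, +5·1° lat → SW at lon -160°, lat 45°.
Subsquare h=7, c=2: +7·0.0833333° lon, +2·0.0416667° lat → SW at lon -159.417°, lat 45.0833°.
Cell spans 0.0833333° lon × 0.0416667° lat.
west 159.4167° W, east 159.3333° W.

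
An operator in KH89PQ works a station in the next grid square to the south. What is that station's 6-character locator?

Latitude subsquare q = 16; −1 → 15 = p.
The longitude characters are unchanged.

KH89pp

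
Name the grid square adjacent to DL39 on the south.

DL38

Latitude square 9; −1 → 8.
The longitude characters are unchanged.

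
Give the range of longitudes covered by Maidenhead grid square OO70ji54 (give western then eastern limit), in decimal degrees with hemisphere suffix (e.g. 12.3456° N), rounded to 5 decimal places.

114.79167° E, 114.80000° E

Field O=14, O=14: +14·20° lon, +14·10° lat → SW at lon 100°, lat 50°.
Square 7, 0: +7·2° lon, +0·1° lat → SW at lon 114°, lat 50°.
Subsquare j=9, i=8: +9·0.0833333° lon, +8·0.0416667° lat → SW at lon 114.75°, lat 50.3333°.
Extended square 5, 4: +5·0.00833333° lon, +4·0.00416667° lat → SW at lon 114.792°, lat 50.35°.
Cell spans 0.00833333° lon × 0.00416667° lat.
west 114.79167° E, east 114.80000° E.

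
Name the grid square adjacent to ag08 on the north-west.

RG99

Longitude square 0; −1 → -1, wraps to 9, carry into field.
Longitude field A = 0; −1 → -1, wraps to 17 = R, wrapping around the antimeridian.
Latitude square 8; +1 → 9.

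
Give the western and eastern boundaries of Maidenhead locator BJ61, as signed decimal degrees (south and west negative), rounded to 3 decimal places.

Field B=1, J=9: +1·20° lon, +9·10° lat → SW at lon -160°, lat 0°.
Square 6, 1: +6·2° lon, +1·1° lat → SW at lon -148°, lat 1°.
Cell spans 2° lon × 1° lat.
west -148.000, east -146.000.

-148.000, -146.000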